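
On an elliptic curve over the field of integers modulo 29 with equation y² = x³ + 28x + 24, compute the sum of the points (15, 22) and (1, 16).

(12, 0)

(15, 22) + (1, 16). λ = (16 - 22)/(1 - 15) ≡ 23/15 mod 29. 15⁻¹ ≡ 2 (mod 29), so λ ≡ 17.
  x = λ² - 15 - 1 = 289 - 16 ≡ 12; y = λ·(15 - 12) - 22 ≡ 0. → (12, 0)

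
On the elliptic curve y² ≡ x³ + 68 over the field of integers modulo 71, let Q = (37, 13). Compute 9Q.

Double-and-add on 9 = (1001)₂. Start with Q = (37, 13) for the leading 1-bit.
double: tangent at (37, 13): λ = (3·37² + 0)/(2·13) ≡ 60/26. 26⁻¹ ≡ 41 (mod 71) since 26·41 = 1066 ≡ 1, so λ ≡ 60·41 ≡ 46.
  x = λ² - 37 - 37 = 2116 - 74 ≡ 54; y = λ·(37 - 54) - 13 ≡ 57. → (54, 57)
double: tangent at (54, 57): λ = (3·54² + 0)/(2·57) ≡ 15/43. 43⁻¹ ≡ 38 (mod 71) since 43·38 = 1634 ≡ 1, so λ ≡ 15·38 ≡ 2.
  x = λ² - 54 - 54 = 4 - 108 ≡ 38; y = λ·(54 - 38) - 57 ≡ 46. → (38, 46)
double: tangent at (38, 46): λ = (3·38² + 0)/(2·46) ≡ 1/21. 21⁻¹ ≡ 44 (mod 71) since 21·44 = 924 ≡ 1, so λ ≡ 1·44 ≡ 44.
  x = λ² - 38 - 38 = 1936 - 76 ≡ 14; y = λ·(38 - 14) - 46 ≡ 16. → (14, 16)
add Q: (14, 16) + (37, 13). λ = (13 - 16)/(37 - 14) ≡ 68/23 mod 71. 23⁻¹ ≡ 34 (mod 71), so λ ≡ 40.
  x = λ² - 14 - 37 = 1600 - 51 ≡ 58; y = λ·(14 - 58) - 16 ≡ 70. → (58, 70)

(58, 70)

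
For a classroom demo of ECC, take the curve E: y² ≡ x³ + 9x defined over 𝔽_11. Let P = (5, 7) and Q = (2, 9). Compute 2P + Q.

First 2P:
Repeated addition: build up to 2P.
2P: tangent at (5, 7): λ = (3·5² + 9)/(2·7) ≡ 7/3. 3⁻¹ ≡ 4 (mod 11) since 3·4 = 12 ≡ 1, so λ ≡ 7·4 ≡ 6.
  x = λ² - 5 - 5 = 36 - 10 ≡ 4; y = λ·(5 - 4) - 7 ≡ 10. → (4, 10)
2P = (4, 10).
Finally 2P + Q:
(4, 10) + (2, 9). λ = (9 - 10)/(2 - 4) ≡ 10/9 mod 11. 9⁻¹ ≡ 5 (mod 11), so λ ≡ 6.
  x = λ² - 4 - 2 = 36 - 6 ≡ 8; y = λ·(4 - 8) - 10 ≡ 10. → (8, 10)

(8, 10)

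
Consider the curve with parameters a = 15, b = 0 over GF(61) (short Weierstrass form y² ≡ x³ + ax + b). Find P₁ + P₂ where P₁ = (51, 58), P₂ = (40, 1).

(15, 1)

(51, 58) + (40, 1). λ = (1 - 58)/(40 - 51) ≡ 4/50 mod 61. 50⁻¹ ≡ 11 (mod 61), so λ ≡ 44.
  x = λ² - 51 - 40 = 1936 - 91 ≡ 15; y = λ·(51 - 15) - 58 ≡ 1. → (15, 1)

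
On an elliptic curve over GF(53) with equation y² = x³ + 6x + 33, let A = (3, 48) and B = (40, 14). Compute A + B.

(17, 15)

(3, 48) + (40, 14). λ = (14 - 48)/(40 - 3) ≡ 19/37 mod 53. 37⁻¹ ≡ 43 (mod 53), so λ ≡ 22.
  x = λ² - 3 - 40 = 484 - 43 ≡ 17; y = λ·(3 - 17) - 48 ≡ 15. → (17, 15)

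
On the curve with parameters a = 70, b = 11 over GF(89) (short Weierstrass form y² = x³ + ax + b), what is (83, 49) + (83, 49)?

(12, 40)

tangent at (83, 49): λ = (3·83² + 70)/(2·49) ≡ 0/9. 9⁻¹ ≡ 10 (mod 89), so λ ≡ 0·10 ≡ 0.
  x = λ² - 83 - 83 = 0 - 166 ≡ 12; y = λ·(83 - 12) - 49 ≡ 40. → (12, 40)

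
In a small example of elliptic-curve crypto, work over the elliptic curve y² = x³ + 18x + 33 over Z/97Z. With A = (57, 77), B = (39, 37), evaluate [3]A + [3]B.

First 3A:
Repeated addition: build up to 3A.
2A: tangent at (57, 77): λ = (3·57² + 18)/(2·77) ≡ 65/57. 57⁻¹ ≡ 80 (mod 97) since 57·80 = 4560 ≡ 1, so λ ≡ 65·80 ≡ 59.
  x = λ² - 57 - 57 = 3481 - 114 ≡ 69; y = λ·(57 - 69) - 77 ≡ 88. → (69, 88)
3A: (69, 88) + (57, 77). λ = (77 - 88)/(57 - 69) ≡ 86/85 mod 97. 85⁻¹ ≡ 8 (mod 97), so λ ≡ 9.
  x = λ² - 69 - 57 = 81 - 126 ≡ 52; y = λ·(69 - 52) - 88 ≡ 65. → (52, 65)
3A = (52, 65).
Next 3B:
Repeated addition: build up to 3B.
2B: tangent at (39, 37): λ = (3·39² + 18)/(2·37) ≡ 22/74. 74⁻¹ ≡ 59 (mod 97) since 74·59 = 4366 ≡ 1, so λ ≡ 22·59 ≡ 37.
  x = λ² - 39 - 39 = 1369 - 78 ≡ 30; y = λ·(39 - 30) - 37 ≡ 5. → (30, 5)
3B: (30, 5) + (39, 37). λ = (37 - 5)/(39 - 30) ≡ 32/9 mod 97. 9⁻¹ ≡ 54 (mod 97), so λ ≡ 79.
  x = λ² - 30 - 39 = 6241 - 69 ≡ 61; y = λ·(30 - 61) - 5 ≡ 68. → (61, 68)
3B = (61, 68).
Finally 3A + 3B:
(52, 65) + (61, 68). λ = (68 - 65)/(61 - 52) ≡ 3/9 mod 97. 9⁻¹ ≡ 54 (mod 97), so λ ≡ 65.
  x = λ² - 52 - 61 = 4225 - 113 ≡ 38; y = λ·(52 - 38) - 65 ≡ 69. → (38, 69)

(38, 69)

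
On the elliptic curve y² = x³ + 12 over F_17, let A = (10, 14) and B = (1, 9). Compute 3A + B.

(11, 0)

First 3A:
Repeated addition: build up to 3A.
2A: tangent at (10, 14): λ = (3·10² + 0)/(2·14) ≡ 11/11. 11⁻¹ ≡ 14 (mod 17) since 11·14 = 154 ≡ 1, so λ ≡ 11·14 ≡ 1.
  x = λ² - 10 - 10 = 1 - 20 ≡ 15; y = λ·(10 - 15) - 14 ≡ 15. → (15, 15)
3A: (15, 15) + (10, 14). λ = (14 - 15)/(10 - 15) ≡ 16/12 mod 17. 12⁻¹ ≡ 10 (mod 17) since 12·10 = 120 ≡ 1, so λ ≡ 7.
  x = λ² - 15 - 10 = 49 - 25 ≡ 7; y = λ·(15 - 7) - 15 ≡ 7. → (7, 7)
3A = (7, 7).
Finally 3A + B:
(7, 7) + (1, 9). λ = (9 - 7)/(1 - 7) ≡ 2/11 mod 17. 11⁻¹ ≡ 14 (mod 17), so λ ≡ 11.
  x = λ² - 7 - 1 = 121 - 8 ≡ 11; y = λ·(7 - 11) - 7 ≡ 0. → (11, 0)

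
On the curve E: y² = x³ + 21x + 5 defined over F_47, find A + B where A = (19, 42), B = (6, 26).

(19, 42) + (6, 26). λ = (26 - 42)/(6 - 19) ≡ 31/34 mod 47. 34⁻¹ ≡ 18 (mod 47), so λ ≡ 41.
  x = λ² - 19 - 6 = 1681 - 25 ≡ 11; y = λ·(19 - 11) - 42 ≡ 4. → (11, 4)

(11, 4)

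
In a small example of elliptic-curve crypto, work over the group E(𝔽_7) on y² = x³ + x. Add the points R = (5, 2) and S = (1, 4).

(5, 2) + (1, 4). λ = (4 - 2)/(1 - 5) ≡ 2/3 mod 7. 3⁻¹ ≡ 5 (mod 7) since 3·5 = 15 ≡ 1, so λ ≡ 3.
  x = λ² - 5 - 1 = 9 - 6 ≡ 3; y = λ·(5 - 3) - 2 ≡ 4. → (3, 4)

(3, 4)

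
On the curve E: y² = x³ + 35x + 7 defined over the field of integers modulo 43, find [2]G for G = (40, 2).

tangent at (40, 2): λ = (3·40² + 35)/(2·2) ≡ 19/4. 4⁻¹ ≡ 11 (mod 43), so λ ≡ 19·11 ≡ 37.
  x = λ² - 40 - 40 = 1369 - 80 ≡ 42; y = λ·(40 - 42) - 2 ≡ 10. → (42, 10)

(42, 10)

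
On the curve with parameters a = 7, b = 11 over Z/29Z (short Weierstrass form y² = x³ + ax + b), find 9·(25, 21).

(2, 27)

Write P = (25, 21).
Repeated addition: build up to 9P.
2P: tangent at (25, 21): λ = (3·25² + 7)/(2·21) ≡ 26/13. 13⁻¹ ≡ 9 (mod 29), so λ ≡ 26·9 ≡ 2.
  x = λ² - 25 - 25 = 4 - 50 ≡ 12; y = λ·(25 - 12) - 21 ≡ 5. → (12, 5)
3P: (12, 5) + (25, 21). λ = (21 - 5)/(25 - 12) ≡ 16/13 mod 29. 13⁻¹ ≡ 9 (mod 29), so λ ≡ 28.
  x = λ² - 12 - 25 = 784 - 37 ≡ 22; y = λ·(12 - 22) - 5 ≡ 5. → (22, 5)
4P: (22, 5) + (25, 21). λ = (21 - 5)/(25 - 22) ≡ 16/3 mod 29. 3⁻¹ ≡ 10 (mod 29) since 3·10 = 30 ≡ 1, so λ ≡ 15.
  x = λ² - 22 - 25 = 225 - 47 ≡ 4; y = λ·(22 - 4) - 5 ≡ 4. → (4, 4)
5P: (4, 4) + (25, 21). λ = (21 - 4)/(25 - 4) ≡ 17/21 mod 29. 21⁻¹ ≡ 18 (mod 29), so λ ≡ 16.
  x = λ² - 4 - 25 = 256 - 29 ≡ 24; y = λ·(4 - 24) - 4 ≡ 24. → (24, 24)
6P: (24, 24) + (25, 21). λ = (21 - 24)/(25 - 24) ≡ 26/1 mod 29. 1⁻¹ ≡ 1 (mod 29) since 1·1 = 1 ≡ 1, so λ ≡ 26.
  x = λ² - 24 - 25 = 676 - 49 ≡ 18; y = λ·(24 - 18) - 24 ≡ 16. → (18, 16)
7P: (18, 16) + (25, 21). λ = (21 - 16)/(25 - 18) ≡ 5/7 mod 29. 7⁻¹ ≡ 25 (mod 29) since 7·25 = 175 ≡ 1, so λ ≡ 9.
  x = λ² - 18 - 25 = 81 - 43 ≡ 9; y = λ·(18 - 9) - 16 ≡ 7. → (9, 7)
8P: (9, 7) + (25, 21). λ = (21 - 7)/(25 - 9) ≡ 14/16 mod 29. 16⁻¹ ≡ 20 (mod 29) since 16·20 = 320 ≡ 1, so λ ≡ 19.
  x = λ² - 9 - 25 = 361 - 34 ≡ 8; y = λ·(9 - 8) - 7 ≡ 12. → (8, 12)
9P: (8, 12) + (25, 21). λ = (21 - 12)/(25 - 8) ≡ 9/17 mod 29. 17⁻¹ ≡ 12 (mod 29) since 17·12 = 204 ≡ 1, so λ ≡ 21.
  x = λ² - 8 - 25 = 441 - 33 ≡ 2; y = λ·(8 - 2) - 12 ≡ 27. → (2, 27)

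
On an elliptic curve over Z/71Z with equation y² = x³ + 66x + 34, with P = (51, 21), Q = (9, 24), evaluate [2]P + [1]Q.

First 2P:
Repeated addition: build up to 2P.
2P: tangent at (51, 21): λ = (3·51² + 66)/(2·21) ≡ 59/42. 42⁻¹ ≡ 22 (mod 71) since 42·22 = 924 ≡ 1, so λ ≡ 59·22 ≡ 20.
  x = λ² - 51 - 51 = 400 - 102 ≡ 14; y = λ·(51 - 14) - 21 ≡ 9. → (14, 9)
2P = (14, 9).
Finally 2P + Q:
(14, 9) + (9, 24). λ = (24 - 9)/(9 - 14) ≡ 15/66 mod 71. 66⁻¹ ≡ 14 (mod 71), so λ ≡ 68.
  x = λ² - 14 - 9 = 4624 - 23 ≡ 57; y = λ·(14 - 57) - 9 ≡ 49. → (57, 49)

(57, 49)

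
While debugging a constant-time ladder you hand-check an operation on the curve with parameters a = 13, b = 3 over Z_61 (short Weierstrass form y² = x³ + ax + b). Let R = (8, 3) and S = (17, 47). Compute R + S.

(23, 5)

(8, 3) + (17, 47). λ = (47 - 3)/(17 - 8) ≡ 44/9 mod 61. 9⁻¹ ≡ 34 (mod 61), so λ ≡ 32.
  x = λ² - 8 - 17 = 1024 - 25 ≡ 23; y = λ·(8 - 23) - 3 ≡ 5. → (23, 5)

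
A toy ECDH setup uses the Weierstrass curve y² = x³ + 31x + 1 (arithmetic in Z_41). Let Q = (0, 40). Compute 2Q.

(25, 40)

tangent at (0, 40): λ = (3·0² + 31)/(2·40) ≡ 31/39. 39⁻¹ ≡ 20 (mod 41), so λ ≡ 31·20 ≡ 5.
  x = λ² - 0 - 0 = 25 - 0 ≡ 25; y = λ·(0 - 25) - 40 ≡ 40. → (25, 40)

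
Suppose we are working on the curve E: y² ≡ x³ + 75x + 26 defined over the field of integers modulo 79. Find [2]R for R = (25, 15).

tangent at (25, 15): λ = (3·25² + 75)/(2·15) ≡ 54/30. 30⁻¹ ≡ 29 (mod 79), so λ ≡ 54·29 ≡ 65.
  x = λ² - 25 - 25 = 4225 - 50 ≡ 67; y = λ·(25 - 67) - 15 ≡ 20. → (67, 20)

(67, 20)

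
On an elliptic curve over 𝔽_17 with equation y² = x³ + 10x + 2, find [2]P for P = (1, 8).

tangent at (1, 8): λ = (3·1² + 10)/(2·8) ≡ 13/16. 16⁻¹ ≡ 16 (mod 17) since 16·16 = 256 ≡ 1, so λ ≡ 13·16 ≡ 4.
  x = λ² - 1 - 1 = 16 - 2 ≡ 14; y = λ·(1 - 14) - 8 ≡ 8. → (14, 8)

(14, 8)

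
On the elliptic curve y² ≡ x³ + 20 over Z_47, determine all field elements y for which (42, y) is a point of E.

x³ + 0x + 20 = 74108 ≡ 36 (mod 47).
Square roots of 36 mod 47: 6 and 41 (since 6² = 36 ≡ 36).

6, 41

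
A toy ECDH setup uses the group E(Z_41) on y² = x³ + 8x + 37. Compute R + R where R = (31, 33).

(19, 23)

tangent at (31, 33): λ = (3·31² + 8)/(2·33) ≡ 21/25. 25⁻¹ ≡ 23 (mod 41), so λ ≡ 21·23 ≡ 32.
  x = λ² - 31 - 31 = 1024 - 62 ≡ 19; y = λ·(31 - 19) - 33 ≡ 23. → (19, 23)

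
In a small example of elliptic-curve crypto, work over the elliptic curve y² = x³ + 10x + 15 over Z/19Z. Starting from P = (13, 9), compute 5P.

Double-and-add on 5 = (101)₂. Start with P = (13, 9) for the leading 1-bit.
double: tangent at (13, 9): λ = (3·13² + 10)/(2·9) ≡ 4/18. 18⁻¹ ≡ 18 (mod 19) since 18·18 = 324 ≡ 1, so λ ≡ 4·18 ≡ 15.
  x = λ² - 13 - 13 = 225 - 26 ≡ 9; y = λ·(13 - 9) - 9 ≡ 13. → (9, 13)
double: tangent at (9, 13): λ = (3·9² + 10)/(2·13) ≡ 6/7. 7⁻¹ ≡ 11 (mod 19), so λ ≡ 6·11 ≡ 9.
  x = λ² - 9 - 9 = 81 - 18 ≡ 6; y = λ·(9 - 6) - 13 ≡ 14. → (6, 14)
add P: (6, 14) + (13, 9). λ = (9 - 14)/(13 - 6) ≡ 14/7 mod 19. 7⁻¹ ≡ 11 (mod 19), so λ ≡ 2.
  x = λ² - 6 - 13 = 4 - 19 ≡ 4; y = λ·(6 - 4) - 14 ≡ 9. → (4, 9)

(4, 9)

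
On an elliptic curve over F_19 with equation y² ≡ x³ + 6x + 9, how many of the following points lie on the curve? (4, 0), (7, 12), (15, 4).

(4, 0): 0² ≡ 0, rhs ≡ 2 → off.
(7, 12): 12² ≡ 11, rhs ≡ 14 → off.
(15, 4): 4² ≡ 16, rhs ≡ 16 → on.

1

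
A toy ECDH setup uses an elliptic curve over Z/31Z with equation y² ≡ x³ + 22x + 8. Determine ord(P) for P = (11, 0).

2P: (11, 0) + (11, 0): same x and y₁ ≡ -y₂, so the sum is O.
2P = O, so the order is 2.

2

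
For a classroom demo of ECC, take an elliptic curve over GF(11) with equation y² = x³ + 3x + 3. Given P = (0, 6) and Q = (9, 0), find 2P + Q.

O

First 2P:
Repeated addition: build up to 2P.
2P: tangent at (0, 6): λ = (3·0² + 3)/(2·6) ≡ 3/1. 1⁻¹ ≡ 1 (mod 11) since 1·1 = 1 ≡ 1, so λ ≡ 3·1 ≡ 3.
  x = λ² - 0 - 0 = 9 - 0 ≡ 9; y = λ·(0 - 9) - 6 ≡ 0. → (9, 0)
2P = (9, 0).
Finally 2P + Q:
(9, 0) + (9, 0): same x and y₁ ≡ -y₂, so the sum is ∞.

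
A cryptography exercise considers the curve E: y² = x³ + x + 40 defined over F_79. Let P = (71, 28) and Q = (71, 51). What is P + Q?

O

The two points share x = 71 and their y-coordinates satisfy 28 + 51 ≡ 0 (mod 79), so they are inverses. Their sum is O.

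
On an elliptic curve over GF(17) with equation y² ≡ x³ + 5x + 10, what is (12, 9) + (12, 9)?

(1, 4)

tangent at (12, 9): λ = (3·12² + 5)/(2·9) ≡ 12/1. 1⁻¹ ≡ 1 (mod 17) since 1·1 = 1 ≡ 1, so λ ≡ 12·1 ≡ 12.
  x = λ² - 12 - 12 = 144 - 24 ≡ 1; y = λ·(12 - 1) - 9 ≡ 4. → (1, 4)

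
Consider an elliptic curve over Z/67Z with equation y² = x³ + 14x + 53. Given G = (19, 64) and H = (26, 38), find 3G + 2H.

(12, 41)

First 3G:
Repeated addition: build up to 3G.
2G: tangent at (19, 64): λ = (3·19² + 14)/(2·64) ≡ 25/61. 61⁻¹ ≡ 11 (mod 67), so λ ≡ 25·11 ≡ 7.
  x = λ² - 19 - 19 = 49 - 38 ≡ 11; y = λ·(19 - 11) - 64 ≡ 59. → (11, 59)
3G: (11, 59) + (19, 64). λ = (64 - 59)/(19 - 11) ≡ 5/8 mod 67. 8⁻¹ ≡ 42 (mod 67), so λ ≡ 9.
  x = λ² - 11 - 19 = 81 - 30 ≡ 51; y = λ·(11 - 51) - 59 ≡ 50. → (51, 50)
3G = (51, 50).
Next 2H:
Repeated addition: build up to 2H.
2H: tangent at (26, 38): λ = (3·26² + 14)/(2·38) ≡ 32/9. 9⁻¹ ≡ 15 (mod 67), so λ ≡ 32·15 ≡ 11.
  x = λ² - 26 - 26 = 121 - 52 ≡ 2; y = λ·(26 - 2) - 38 ≡ 25. → (2, 25)
2H = (2, 25).
Finally 3G + 2H:
(51, 50) + (2, 25). λ = (25 - 50)/(2 - 51) ≡ 42/18 mod 67. 18⁻¹ ≡ 41 (mod 67), so λ ≡ 47.
  x = λ² - 51 - 2 = 2209 - 53 ≡ 12; y = λ·(51 - 12) - 50 ≡ 41. → (12, 41)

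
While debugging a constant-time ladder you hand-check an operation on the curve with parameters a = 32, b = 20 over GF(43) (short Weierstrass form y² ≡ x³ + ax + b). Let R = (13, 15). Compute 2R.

tangent at (13, 15): λ = (3·13² + 32)/(2·15) ≡ 23/30. 30⁻¹ ≡ 33 (mod 43) since 30·33 = 990 ≡ 1, so λ ≡ 23·33 ≡ 28.
  x = λ² - 13 - 13 = 784 - 26 ≡ 27; y = λ·(13 - 27) - 15 ≡ 23. → (27, 23)

(27, 23)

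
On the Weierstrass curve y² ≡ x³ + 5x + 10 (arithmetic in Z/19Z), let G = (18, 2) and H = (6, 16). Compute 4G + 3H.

First 4G:
Double-and-add on 4 = (100)₂. Start with G = (18, 2) for the leading 1-bit.
double: tangent at (18, 2): λ = (3·18² + 5)/(2·2) ≡ 8/4. 4⁻¹ ≡ 5 (mod 19) since 4·5 = 20 ≡ 1, so λ ≡ 8·5 ≡ 2.
  x = λ² - 18 - 18 = 4 - 36 ≡ 6; y = λ·(18 - 6) - 2 ≡ 3. → (6, 3)
double: tangent at (6, 3): λ = (3·6² + 5)/(2·3) ≡ 18/6. 6⁻¹ ≡ 16 (mod 19), so λ ≡ 18·16 ≡ 3.
  x = λ² - 6 - 6 = 9 - 12 ≡ 16; y = λ·(6 - 16) - 3 ≡ 5. → (16, 5)
4G = (16, 5).
Next 3H:
Repeated addition: build up to 3H.
2H: tangent at (6, 16): λ = (3·6² + 5)/(2·16) ≡ 18/13. 13⁻¹ ≡ 3 (mod 19), so λ ≡ 18·3 ≡ 16.
  x = λ² - 6 - 6 = 256 - 12 ≡ 16; y = λ·(6 - 16) - 16 ≡ 14. → (16, 14)
3H: (16, 14) + (6, 16). λ = (16 - 14)/(6 - 16) ≡ 2/9 mod 19. 9⁻¹ ≡ 17 (mod 19) since 9·17 = 153 ≡ 1, so λ ≡ 15.
  x = λ² - 16 - 6 = 225 - 22 ≡ 13; y = λ·(16 - 13) - 14 ≡ 12. → (13, 12)
3H = (13, 12).
Finally 4G + 3H:
(16, 5) + (13, 12). λ = (12 - 5)/(13 - 16) ≡ 7/16 mod 19. 16⁻¹ ≡ 6 (mod 19), so λ ≡ 4.
  x = λ² - 16 - 13 = 16 - 29 ≡ 6; y = λ·(16 - 6) - 5 ≡ 16. → (6, 16)

(6, 16)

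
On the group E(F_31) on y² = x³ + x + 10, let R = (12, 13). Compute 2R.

(12, 18)

tangent at (12, 13): λ = (3·12² + 1)/(2·13) ≡ 30/26. 26⁻¹ ≡ 6 (mod 31), so λ ≡ 30·6 ≡ 25.
  x = λ² - 12 - 12 = 625 - 24 ≡ 12; y = λ·(12 - 12) - 13 ≡ 18. → (12, 18)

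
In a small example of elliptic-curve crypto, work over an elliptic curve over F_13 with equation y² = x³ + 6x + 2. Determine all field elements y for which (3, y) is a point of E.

x³ + 6x + 2 = 47 ≡ 8 (mod 13).
8 is a non-residue mod 13; no y exists.

none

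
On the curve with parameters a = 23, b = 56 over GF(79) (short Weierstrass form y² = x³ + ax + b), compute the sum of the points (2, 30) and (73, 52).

(2, 30) + (73, 52). λ = (52 - 30)/(73 - 2) ≡ 22/71 mod 79. 71⁻¹ ≡ 69 (mod 79) since 71·69 = 4899 ≡ 1, so λ ≡ 17.
  x = λ² - 2 - 73 = 289 - 75 ≡ 56; y = λ·(2 - 56) - 30 ≡ 0. → (56, 0)

(56, 0)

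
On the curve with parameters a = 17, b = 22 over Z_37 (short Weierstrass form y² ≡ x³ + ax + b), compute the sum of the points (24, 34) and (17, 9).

(8, 2)

(24, 34) + (17, 9). λ = (9 - 34)/(17 - 24) ≡ 12/30 mod 37. 30⁻¹ ≡ 21 (mod 37) since 30·21 = 630 ≡ 1, so λ ≡ 30.
  x = λ² - 24 - 17 = 900 - 41 ≡ 8; y = λ·(24 - 8) - 34 ≡ 2. → (8, 2)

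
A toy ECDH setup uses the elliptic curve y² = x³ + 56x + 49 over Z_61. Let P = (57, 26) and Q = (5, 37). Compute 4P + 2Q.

(19, 46)

First 4P:
Double-and-add on 4 = (100)₂. Start with P = (57, 26) for the leading 1-bit.
double: tangent at (57, 26): λ = (3·57² + 56)/(2·26) ≡ 43/52. 52⁻¹ ≡ 27 (mod 61), so λ ≡ 43·27 ≡ 2.
  x = λ² - 57 - 57 = 4 - 114 ≡ 12; y = λ·(57 - 12) - 26 ≡ 3. → (12, 3)
double: tangent at (12, 3): λ = (3·12² + 56)/(2·3) ≡ 0/6. 6⁻¹ ≡ 51 (mod 61) since 6·51 = 306 ≡ 1, so λ ≡ 0·51 ≡ 0.
  x = λ² - 12 - 12 = 0 - 24 ≡ 37; y = λ·(12 - 37) - 3 ≡ 58. → (37, 58)
4P = (37, 58).
Next 2Q:
Repeated addition: build up to 2Q.
2Q: tangent at (5, 37): λ = (3·5² + 56)/(2·37) ≡ 9/13. 13⁻¹ ≡ 47 (mod 61), so λ ≡ 9·47 ≡ 57.
  x = λ² - 5 - 5 = 3249 - 10 ≡ 6; y = λ·(5 - 6) - 37 ≡ 28. → (6, 28)
2Q = (6, 28).
Finally 4P + 2Q:
(37, 58) + (6, 28). λ = (28 - 58)/(6 - 37) ≡ 31/30 mod 61. 30⁻¹ ≡ 59 (mod 61), so λ ≡ 60.
  x = λ² - 37 - 6 = 3600 - 43 ≡ 19; y = λ·(37 - 19) - 58 ≡ 46. → (19, 46)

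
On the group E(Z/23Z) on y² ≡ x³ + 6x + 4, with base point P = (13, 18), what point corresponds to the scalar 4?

(13, 5)

Repeated addition: build up to 4P.
2P: tangent at (13, 18): λ = (3·13² + 6)/(2·18) ≡ 7/13. 13⁻¹ ≡ 16 (mod 23) since 13·16 = 208 ≡ 1, so λ ≡ 7·16 ≡ 20.
  x = λ² - 13 - 13 = 400 - 26 ≡ 6; y = λ·(13 - 6) - 18 ≡ 7. → (6, 7)
3P: (6, 7) + (13, 18). λ = (18 - 7)/(13 - 6) ≡ 11/7 mod 23. 7⁻¹ ≡ 10 (mod 23) since 7·10 = 70 ≡ 1, so λ ≡ 18.
  x = λ² - 6 - 13 = 324 - 19 ≡ 6; y = λ·(6 - 6) - 7 ≡ 16. → (6, 16)
4P: (6, 16) + (13, 18). λ = (18 - 16)/(13 - 6) ≡ 2/7 mod 23. 7⁻¹ ≡ 10 (mod 23), so λ ≡ 20.
  x = λ² - 6 - 13 = 400 - 19 ≡ 13; y = λ·(6 - 13) - 16 ≡ 5. → (13, 5)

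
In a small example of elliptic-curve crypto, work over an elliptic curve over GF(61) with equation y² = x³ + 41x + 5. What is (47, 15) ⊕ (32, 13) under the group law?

(46, 38)

(47, 15) + (32, 13). λ = (13 - 15)/(32 - 47) ≡ 59/46 mod 61. 46⁻¹ ≡ 4 (mod 61), so λ ≡ 53.
  x = λ² - 47 - 32 = 2809 - 79 ≡ 46; y = λ·(47 - 46) - 15 ≡ 38. → (46, 38)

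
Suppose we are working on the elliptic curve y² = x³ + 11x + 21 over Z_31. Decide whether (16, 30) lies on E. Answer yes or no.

y² = 30² ≡ 1; x³ + 11x + 21 = 4293 ≡ 15 (mod 31). 1 ≠ 15.

no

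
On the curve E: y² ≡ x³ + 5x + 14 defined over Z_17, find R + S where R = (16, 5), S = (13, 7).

(13, 10)

(16, 5) + (13, 7). λ = (7 - 5)/(13 - 16) ≡ 2/14 mod 17. 14⁻¹ ≡ 11 (mod 17) since 14·11 = 154 ≡ 1, so λ ≡ 5.
  x = λ² - 16 - 13 = 25 - 29 ≡ 13; y = λ·(16 - 13) - 5 ≡ 10. → (13, 10)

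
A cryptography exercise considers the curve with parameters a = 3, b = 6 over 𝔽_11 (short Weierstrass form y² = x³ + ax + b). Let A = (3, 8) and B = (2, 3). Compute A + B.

(3, 8) + (2, 3). λ = (3 - 8)/(2 - 3) ≡ 6/10 mod 11. 10⁻¹ ≡ 10 (mod 11) since 10·10 = 100 ≡ 1, so λ ≡ 5.
  x = λ² - 3 - 2 = 25 - 5 ≡ 9; y = λ·(3 - 9) - 8 ≡ 6. → (9, 6)

(9, 6)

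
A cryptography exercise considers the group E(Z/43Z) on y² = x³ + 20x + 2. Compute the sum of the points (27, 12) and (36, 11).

(40, 42)

(27, 12) + (36, 11). λ = (11 - 12)/(36 - 27) ≡ 42/9 mod 43. 9⁻¹ ≡ 24 (mod 43), so λ ≡ 19.
  x = λ² - 27 - 36 = 361 - 63 ≡ 40; y = λ·(27 - 40) - 12 ≡ 42. → (40, 42)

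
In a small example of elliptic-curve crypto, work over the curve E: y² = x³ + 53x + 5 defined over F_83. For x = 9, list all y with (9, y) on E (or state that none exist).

7, 76

x³ + 53x + 5 = 1211 ≡ 49 (mod 83).
Square roots of 49 mod 83: 7 and 76 (since 7² = 49 ≡ 49).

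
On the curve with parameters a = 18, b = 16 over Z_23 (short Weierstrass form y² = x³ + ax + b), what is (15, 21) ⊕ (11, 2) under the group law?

(21, 8)

(15, 21) + (11, 2). λ = (2 - 21)/(11 - 15) ≡ 4/19 mod 23. 19⁻¹ ≡ 17 (mod 23), so λ ≡ 22.
  x = λ² - 15 - 11 = 484 - 26 ≡ 21; y = λ·(15 - 21) - 21 ≡ 8. → (21, 8)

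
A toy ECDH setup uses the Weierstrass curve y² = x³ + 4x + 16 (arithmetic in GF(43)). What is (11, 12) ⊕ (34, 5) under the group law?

(15, 21)

(11, 12) + (34, 5). λ = (5 - 12)/(34 - 11) ≡ 36/23 mod 43. 23⁻¹ ≡ 15 (mod 43) since 23·15 = 345 ≡ 1, so λ ≡ 24.
  x = λ² - 11 - 34 = 576 - 45 ≡ 15; y = λ·(11 - 15) - 12 ≡ 21. → (15, 21)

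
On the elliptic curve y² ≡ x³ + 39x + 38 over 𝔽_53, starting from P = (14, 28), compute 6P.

(25, 7)

Repeated addition: build up to 6P.
2P: tangent at (14, 28): λ = (3·14² + 39)/(2·28) ≡ 44/3. 3⁻¹ ≡ 18 (mod 53), so λ ≡ 44·18 ≡ 50.
  x = λ² - 14 - 14 = 2500 - 28 ≡ 34; y = λ·(14 - 34) - 28 ≡ 32. → (34, 32)
3P: (34, 32) + (14, 28). λ = (28 - 32)/(14 - 34) ≡ 49/33 mod 53. 33⁻¹ ≡ 45 (mod 53) since 33·45 = 1485 ≡ 1, so λ ≡ 32.
  x = λ² - 34 - 14 = 1024 - 48 ≡ 22; y = λ·(34 - 22) - 32 ≡ 34. → (22, 34)
4P: (22, 34) + (14, 28). λ = (28 - 34)/(14 - 22) ≡ 47/45 mod 53. 45⁻¹ ≡ 33 (mod 53), so λ ≡ 14.
  x = λ² - 22 - 14 = 196 - 36 ≡ 1; y = λ·(22 - 1) - 34 ≡ 48. → (1, 48)
5P: (1, 48) + (14, 28). λ = (28 - 48)/(14 - 1) ≡ 33/13 mod 53. 13⁻¹ ≡ 49 (mod 53) since 13·49 = 637 ≡ 1, so λ ≡ 27.
  x = λ² - 1 - 14 = 729 - 15 ≡ 25; y = λ·(1 - 25) - 48 ≡ 46. → (25, 46)
6P: (25, 46) + (14, 28). λ = (28 - 46)/(14 - 25) ≡ 35/42 mod 53. 42⁻¹ ≡ 24 (mod 53) since 42·24 = 1008 ≡ 1, so λ ≡ 45.
  x = λ² - 25 - 14 = 2025 - 39 ≡ 25; y = λ·(25 - 25) - 46 ≡ 7. → (25, 7)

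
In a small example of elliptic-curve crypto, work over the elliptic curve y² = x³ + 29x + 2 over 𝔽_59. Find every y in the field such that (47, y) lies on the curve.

none

x³ + 29x + 2 = 105188 ≡ 50 (mod 59).
50 is a non-residue mod 59; no y exists.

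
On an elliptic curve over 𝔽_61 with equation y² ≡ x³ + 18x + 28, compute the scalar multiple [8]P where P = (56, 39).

(7, 58)

Repeated addition: build up to 8P.
2P: tangent at (56, 39): λ = (3·56² + 18)/(2·39) ≡ 32/17. 17⁻¹ ≡ 18 (mod 61), so λ ≡ 32·18 ≡ 27.
  x = λ² - 56 - 56 = 729 - 112 ≡ 7; y = λ·(56 - 7) - 39 ≡ 3. → (7, 3)
3P: (7, 3) + (56, 39). λ = (39 - 3)/(56 - 7) ≡ 36/49 mod 61. 49⁻¹ ≡ 5 (mod 61), so λ ≡ 58.
  x = λ² - 7 - 56 = 3364 - 63 ≡ 7; y = λ·(7 - 7) - 3 ≡ 58. → (7, 58)
4P: (7, 58) + (56, 39). λ = (39 - 58)/(56 - 7) ≡ 42/49 mod 61. 49⁻¹ ≡ 5 (mod 61) since 49·5 = 245 ≡ 1, so λ ≡ 27.
  x = λ² - 7 - 56 = 729 - 63 ≡ 56; y = λ·(7 - 56) - 58 ≡ 22. → (56, 22)
5P: (56, 22) + (56, 39): same x and y₁ ≡ -y₂, so the sum is O.
6P: O + (56, 39) = (56, 39) (identity).
7P: tangent at (56, 39): λ = (3·56² + 18)/(2·39) ≡ 32/17. 17⁻¹ ≡ 18 (mod 61), so λ ≡ 32·18 ≡ 27.
  x = λ² - 56 - 56 = 729 - 112 ≡ 7; y = λ·(56 - 7) - 39 ≡ 3. → (7, 3)
8P: (7, 3) + (56, 39). λ = (39 - 3)/(56 - 7) ≡ 36/49 mod 61. 49⁻¹ ≡ 5 (mod 61) since 49·5 = 245 ≡ 1, so λ ≡ 58.
  x = λ² - 7 - 56 = 3364 - 63 ≡ 7; y = λ·(7 - 7) - 3 ≡ 58. → (7, 58)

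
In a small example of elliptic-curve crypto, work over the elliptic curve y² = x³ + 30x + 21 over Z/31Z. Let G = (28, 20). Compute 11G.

Double-and-add on 11 = (1011)₂. Start with G = (28, 20) for the leading 1-bit.
double: tangent at (28, 20): λ = (3·28² + 30)/(2·20) ≡ 26/9. 9⁻¹ ≡ 7 (mod 31) since 9·7 = 63 ≡ 1, so λ ≡ 26·7 ≡ 27.
  x = λ² - 28 - 28 = 729 - 56 ≡ 22; y = λ·(28 - 22) - 20 ≡ 18. → (22, 18)
double: tangent at (22, 18): λ = (3·22² + 30)/(2·18) ≡ 25/5. 5⁻¹ ≡ 25 (mod 31) since 5·25 = 125 ≡ 1, so λ ≡ 25·25 ≡ 5.
  x = λ² - 22 - 22 = 25 - 44 ≡ 12; y = λ·(22 - 12) - 18 ≡ 1. → (12, 1)
add G: (12, 1) + (28, 20). λ = (20 - 1)/(28 - 12) ≡ 19/16 mod 31. 16⁻¹ ≡ 2 (mod 31), so λ ≡ 7.
  x = λ² - 12 - 28 = 49 - 40 ≡ 9; y = λ·(12 - 9) - 1 ≡ 20. → (9, 20)
double: tangent at (9, 20): λ = (3·9² + 30)/(2·20) ≡ 25/9. 9⁻¹ ≡ 7 (mod 31), so λ ≡ 25·7 ≡ 20.
  x = λ² - 9 - 9 = 400 - 18 ≡ 10; y = λ·(9 - 10) - 20 ≡ 22. → (10, 22)
add G: (10, 22) + (28, 20). λ = (20 - 22)/(28 - 10) ≡ 29/18 mod 31. 18⁻¹ ≡ 19 (mod 31) since 18·19 = 342 ≡ 1, so λ ≡ 24.
  x = λ² - 10 - 28 = 576 - 38 ≡ 11; y = λ·(10 - 11) - 22 ≡ 16. → (11, 16)

(11, 16)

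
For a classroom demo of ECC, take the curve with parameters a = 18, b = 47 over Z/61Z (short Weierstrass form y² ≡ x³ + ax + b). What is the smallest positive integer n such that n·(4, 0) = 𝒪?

2P: (4, 0) + (4, 0): same x and y₁ ≡ -y₂, so the sum is 𝒪.
2P = 𝒪, so the order is 2.

2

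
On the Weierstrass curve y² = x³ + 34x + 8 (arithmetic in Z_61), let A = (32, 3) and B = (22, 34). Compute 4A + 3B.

First 4A:
Double-and-add on 4 = (100)₂. Start with A = (32, 3) for the leading 1-bit.
double: tangent at (32, 3): λ = (3·32² + 34)/(2·3) ≡ 56/6. 6⁻¹ ≡ 51 (mod 61), so λ ≡ 56·51 ≡ 50.
  x = λ² - 32 - 32 = 2500 - 64 ≡ 57; y = λ·(32 - 57) - 3 ≡ 28. → (57, 28)
double: tangent at (57, 28): λ = (3·57² + 34)/(2·28) ≡ 21/56. 56⁻¹ ≡ 12 (mod 61), so λ ≡ 21·12 ≡ 8.
  x = λ² - 57 - 57 = 64 - 114 ≡ 11; y = λ·(57 - 11) - 28 ≡ 35. → (11, 35)
4A = (11, 35).
Next 3B:
Repeated addition: build up to 3B.
2B: tangent at (22, 34): λ = (3·22² + 34)/(2·34) ≡ 22/7. 7⁻¹ ≡ 35 (mod 61), so λ ≡ 22·35 ≡ 38.
  x = λ² - 22 - 22 = 1444 - 44 ≡ 58; y = λ·(22 - 58) - 34 ≡ 1. → (58, 1)
3B: (58, 1) + (22, 34). λ = (34 - 1)/(22 - 58) ≡ 33/25 mod 61. 25⁻¹ ≡ 22 (mod 61) since 25·22 = 550 ≡ 1, so λ ≡ 55.
  x = λ² - 58 - 22 = 3025 - 80 ≡ 17; y = λ·(58 - 17) - 1 ≡ 58. → (17, 58)
3B = (17, 58).
Finally 4A + 3B:
(11, 35) + (17, 58). λ = (58 - 35)/(17 - 11) ≡ 23/6 mod 61. 6⁻¹ ≡ 51 (mod 61), so λ ≡ 14.
  x = λ² - 11 - 17 = 196 - 28 ≡ 46; y = λ·(11 - 46) - 35 ≡ 24. → (46, 24)

(46, 24)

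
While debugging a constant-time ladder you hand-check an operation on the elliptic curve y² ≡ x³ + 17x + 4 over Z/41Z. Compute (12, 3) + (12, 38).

The two points share x = 12 and their y-coordinates satisfy 3 + 38 ≡ 0 (mod 41), so they are inverses. Their sum is ∞.

O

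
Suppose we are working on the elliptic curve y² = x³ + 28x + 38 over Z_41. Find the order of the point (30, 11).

10

2P: tangent at (30, 11): λ = (3·30² + 28)/(2·11) ≡ 22/22. 22⁻¹ ≡ 28 (mod 41) since 22·28 = 616 ≡ 1, so λ ≡ 22·28 ≡ 1.
  x = λ² - 30 - 30 = 1 - 60 ≡ 23; y = λ·(30 - 23) - 11 ≡ 37. → (23, 37)
3P: (23, 37) + (30, 11). λ = (11 - 37)/(30 - 23) ≡ 15/7 mod 41. 7⁻¹ ≡ 6 (mod 41) since 7·6 = 42 ≡ 1, so λ ≡ 8.
  x = λ² - 23 - 30 = 64 - 53 ≡ 11; y = λ·(23 - 11) - 37 ≡ 18. → (11, 18)
4P: (11, 18) + (30, 11). λ = (11 - 18)/(30 - 11) ≡ 34/19 mod 41. 19⁻¹ ≡ 13 (mod 41) since 19·13 = 247 ≡ 1, so λ ≡ 32.
  x = λ² - 11 - 30 = 1024 - 41 ≡ 40; y = λ·(11 - 40) - 18 ≡ 38. → (40, 38)
5P: (40, 38) + (30, 11). λ = (11 - 38)/(30 - 40) ≡ 14/31 mod 41. 31⁻¹ ≡ 4 (mod 41), so λ ≡ 15.
  x = λ² - 40 - 30 = 225 - 70 ≡ 32; y = λ·(40 - 32) - 38 ≡ 0. → (32, 0)
6P: (32, 0) + (30, 11). λ = (11 - 0)/(30 - 32) ≡ 11/39 mod 41. 39⁻¹ ≡ 20 (mod 41), so λ ≡ 15.
  x = λ² - 32 - 30 = 225 - 62 ≡ 40; y = λ·(32 - 40) - 0 ≡ 3. → (40, 3)
7P: (40, 3) + (30, 11). λ = (11 - 3)/(30 - 40) ≡ 8/31 mod 41. 31⁻¹ ≡ 4 (mod 41), so λ ≡ 32.
  x = λ² - 40 - 30 = 1024 - 70 ≡ 11; y = λ·(40 - 11) - 3 ≡ 23. → (11, 23)
8P: (11, 23) + (30, 11). λ = (11 - 23)/(30 - 11) ≡ 29/19 mod 41. 19⁻¹ ≡ 13 (mod 41), so λ ≡ 8.
  x = λ² - 11 - 30 = 64 - 41 ≡ 23; y = λ·(11 - 23) - 23 ≡ 4. → (23, 4)
9P: (23, 4) + (30, 11). λ = (11 - 4)/(30 - 23) ≡ 7/7 mod 41. 7⁻¹ ≡ 6 (mod 41), so λ ≡ 1.
  x = λ² - 23 - 30 = 1 - 53 ≡ 30; y = λ·(23 - 30) - 4 ≡ 30. → (30, 30)
10P: (30, 30) + (30, 11): same x and y₁ ≡ -y₂, so the sum is O.
10P = O, so the order is 10.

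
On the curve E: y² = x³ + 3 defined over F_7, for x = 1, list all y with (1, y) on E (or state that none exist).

2, 5

x³ + 0x + 3 = 4 ≡ 4 (mod 7).
Square roots of 4 mod 7: 2 and 5 (since 2² = 4 ≡ 4).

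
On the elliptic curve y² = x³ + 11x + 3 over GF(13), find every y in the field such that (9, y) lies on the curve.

x³ + 11x + 3 = 831 ≡ 12 (mod 13).
Square roots of 12 mod 13: 5 and 8 (since 5² = 25 ≡ 12).

5, 8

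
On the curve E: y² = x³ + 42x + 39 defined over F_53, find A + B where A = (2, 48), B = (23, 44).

(4, 18)

(2, 48) + (23, 44). λ = (44 - 48)/(23 - 2) ≡ 49/21 mod 53. 21⁻¹ ≡ 48 (mod 53) since 21·48 = 1008 ≡ 1, so λ ≡ 20.
  x = λ² - 2 - 23 = 400 - 25 ≡ 4; y = λ·(2 - 4) - 48 ≡ 18. → (4, 18)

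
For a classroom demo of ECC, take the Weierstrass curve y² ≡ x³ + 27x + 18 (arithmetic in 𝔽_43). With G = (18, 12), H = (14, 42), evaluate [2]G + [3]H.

(16, 26)

First 2G:
Repeated addition: build up to 2G.
2G: tangent at (18, 12): λ = (3·18² + 27)/(2·12) ≡ 10/24. 24⁻¹ ≡ 9 (mod 43) since 24·9 = 216 ≡ 1, so λ ≡ 10·9 ≡ 4.
  x = λ² - 18 - 18 = 16 - 36 ≡ 23; y = λ·(18 - 23) - 12 ≡ 11. → (23, 11)
2G = (23, 11).
Next 3H:
Repeated addition: build up to 3H.
2H: tangent at (14, 42): λ = (3·14² + 27)/(2·42) ≡ 13/41. 41⁻¹ ≡ 21 (mod 43) since 41·21 = 861 ≡ 1, so λ ≡ 13·21 ≡ 15.
  x = λ² - 14 - 14 = 225 - 28 ≡ 25; y = λ·(14 - 25) - 42 ≡ 8. → (25, 8)
3H: (25, 8) + (14, 42). λ = (42 - 8)/(14 - 25) ≡ 34/32 mod 43. 32⁻¹ ≡ 39 (mod 43) since 32·39 = 1248 ≡ 1, so λ ≡ 36.
  x = λ² - 25 - 14 = 1296 - 39 ≡ 10; y = λ·(25 - 10) - 8 ≡ 16. → (10, 16)
3H = (10, 16).
Finally 2G + 3H:
(23, 11) + (10, 16). λ = (16 - 11)/(10 - 23) ≡ 5/30 mod 43. 30⁻¹ ≡ 33 (mod 43) since 30·33 = 990 ≡ 1, so λ ≡ 36.
  x = λ² - 23 - 10 = 1296 - 33 ≡ 16; y = λ·(23 - 16) - 11 ≡ 26. → (16, 26)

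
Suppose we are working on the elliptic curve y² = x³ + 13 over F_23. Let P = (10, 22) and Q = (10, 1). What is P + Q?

The two points share x = 10 and their y-coordinates satisfy 22 + 1 ≡ 0 (mod 23), so they are inverses. Their sum is O.

O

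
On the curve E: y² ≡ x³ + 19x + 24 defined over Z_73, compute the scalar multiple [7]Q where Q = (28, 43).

Double-and-add on 7 = (111)₂. Start with Q = (28, 43) for the leading 1-bit.
double: tangent at (28, 43): λ = (3·28² + 19)/(2·43) ≡ 35/13. 13⁻¹ ≡ 45 (mod 73), so λ ≡ 35·45 ≡ 42.
  x = λ² - 28 - 28 = 1764 - 56 ≡ 29; y = λ·(28 - 29) - 43 ≡ 61. → (29, 61)
add Q: (29, 61) + (28, 43). λ = (43 - 61)/(28 - 29) ≡ 55/72 mod 73. 72⁻¹ ≡ 72 (mod 73), so λ ≡ 18.
  x = λ² - 29 - 28 = 324 - 57 ≡ 48; y = λ·(29 - 48) - 61 ≡ 35. → (48, 35)
double: tangent at (48, 35): λ = (3·48² + 19)/(2·35) ≡ 69/70. 70⁻¹ ≡ 24 (mod 73) since 70·24 = 1680 ≡ 1, so λ ≡ 69·24 ≡ 50.
  x = λ² - 48 - 48 = 2500 - 96 ≡ 68; y = λ·(48 - 68) - 35 ≡ 60. → (68, 60)
add Q: (68, 60) + (28, 43). λ = (43 - 60)/(28 - 68) ≡ 56/33 mod 73. 33⁻¹ ≡ 31 (mod 73) since 33·31 = 1023 ≡ 1, so λ ≡ 57.
  x = λ² - 68 - 28 = 3249 - 96 ≡ 14; y = λ·(68 - 14) - 60 ≡ 25. → (14, 25)

(14, 25)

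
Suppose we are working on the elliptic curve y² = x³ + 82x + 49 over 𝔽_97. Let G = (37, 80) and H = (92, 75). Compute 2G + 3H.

(77, 20)

First 2G:
Repeated addition: build up to 2G.
2G: tangent at (37, 80): λ = (3·37² + 82)/(2·80) ≡ 18/63. 63⁻¹ ≡ 77 (mod 97), so λ ≡ 18·77 ≡ 28.
  x = λ² - 37 - 37 = 784 - 74 ≡ 31; y = λ·(37 - 31) - 80 ≡ 88. → (31, 88)
2G = (31, 88).
Next 3H:
Repeated addition: build up to 3H.
2H: tangent at (92, 75): λ = (3·92² + 82)/(2·75) ≡ 60/53. 53⁻¹ ≡ 11 (mod 97) since 53·11 = 583 ≡ 1, so λ ≡ 60·11 ≡ 78.
  x = λ² - 92 - 92 = 6084 - 184 ≡ 80; y = λ·(92 - 80) - 75 ≡ 85. → (80, 85)
3H: (80, 85) + (92, 75). λ = (75 - 85)/(92 - 80) ≡ 87/12 mod 97. 12⁻¹ ≡ 89 (mod 97) since 12·89 = 1068 ≡ 1, so λ ≡ 80.
  x = λ² - 80 - 92 = 6400 - 172 ≡ 20; y = λ·(80 - 20) - 85 ≡ 59. → (20, 59)
3H = (20, 59).
Finally 2G + 3H:
(31, 88) + (20, 59). λ = (59 - 88)/(20 - 31) ≡ 68/86 mod 97. 86⁻¹ ≡ 44 (mod 97), so λ ≡ 82.
  x = λ² - 31 - 20 = 6724 - 51 ≡ 77; y = λ·(31 - 77) - 88 ≡ 20. → (77, 20)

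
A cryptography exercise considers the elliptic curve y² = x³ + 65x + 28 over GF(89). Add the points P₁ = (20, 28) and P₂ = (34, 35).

(20, 28) + (34, 35). λ = (35 - 28)/(34 - 20) ≡ 7/14 mod 89. 14⁻¹ ≡ 70 (mod 89), so λ ≡ 45.
  x = λ² - 20 - 34 = 2025 - 54 ≡ 13; y = λ·(20 - 13) - 28 ≡ 20. → (13, 20)

(13, 20)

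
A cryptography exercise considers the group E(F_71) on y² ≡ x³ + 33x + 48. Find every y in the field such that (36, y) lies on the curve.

x³ + 33x + 48 = 47892 ≡ 38 (mod 71).
Square roots of 38 mod 71: 31 and 40 (since 31² = 961 ≡ 38).

31, 40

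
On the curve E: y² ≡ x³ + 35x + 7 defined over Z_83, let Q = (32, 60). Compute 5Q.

(28, 23)

Repeated addition: build up to 5Q.
2Q: tangent at (32, 60): λ = (3·32² + 35)/(2·60) ≡ 36/37. 37⁻¹ ≡ 9 (mod 83), so λ ≡ 36·9 ≡ 75.
  x = λ² - 32 - 32 = 5625 - 64 ≡ 0; y = λ·(32 - 0) - 60 ≡ 16. → (0, 16)
3Q: (0, 16) + (32, 60). λ = (60 - 16)/(32 - 0) ≡ 44/32 mod 83. 32⁻¹ ≡ 13 (mod 83) since 32·13 = 416 ≡ 1, so λ ≡ 74.
  x = λ² - 0 - 32 = 5476 - 32 ≡ 49; y = λ·(0 - 49) - 16 ≡ 10. → (49, 10)
4Q: (49, 10) + (32, 60). λ = (60 - 10)/(32 - 49) ≡ 50/66 mod 83. 66⁻¹ ≡ 39 (mod 83), so λ ≡ 41.
  x = λ² - 49 - 32 = 1681 - 81 ≡ 23; y = λ·(49 - 23) - 10 ≡ 60. → (23, 60)
5Q: (23, 60) + (32, 60). λ = (60 - 60)/(32 - 23) ≡ 0/9 mod 83. 9⁻¹ ≡ 37 (mod 83) since 9·37 = 333 ≡ 1, so λ ≡ 0.
  x = λ² - 23 - 32 = 0 - 55 ≡ 28; y = λ·(23 - 28) - 60 ≡ 23. → (28, 23)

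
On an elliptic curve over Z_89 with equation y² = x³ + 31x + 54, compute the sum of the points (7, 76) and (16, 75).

(7, 76) + (16, 75). λ = (75 - 76)/(16 - 7) ≡ 88/9 mod 89. 9⁻¹ ≡ 10 (mod 89), so λ ≡ 79.
  x = λ² - 7 - 16 = 6241 - 23 ≡ 77; y = λ·(7 - 77) - 76 ≡ 1. → (77, 1)

(77, 1)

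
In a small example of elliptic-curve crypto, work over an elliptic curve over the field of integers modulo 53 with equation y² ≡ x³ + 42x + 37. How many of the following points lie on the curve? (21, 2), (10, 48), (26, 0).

1

(21, 2): 2² ≡ 4, rhs ≡ 4 → on.
(10, 48): 48² ≡ 25, rhs ≡ 26 → off.
(26, 0): 0² ≡ 0, rhs ≡ 49 → off.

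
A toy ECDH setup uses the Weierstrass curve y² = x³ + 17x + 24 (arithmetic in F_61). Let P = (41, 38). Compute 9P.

Repeated addition: build up to 9P.
2P: tangent at (41, 38): λ = (3·41² + 17)/(2·38) ≡ 58/15. 15⁻¹ ≡ 57 (mod 61), so λ ≡ 58·57 ≡ 12.
  x = λ² - 41 - 41 = 144 - 82 ≡ 1; y = λ·(41 - 1) - 38 ≡ 15. → (1, 15)
3P: (1, 15) + (41, 38). λ = (38 - 15)/(41 - 1) ≡ 23/40 mod 61. 40⁻¹ ≡ 29 (mod 61), so λ ≡ 57.
  x = λ² - 1 - 41 = 3249 - 42 ≡ 35; y = λ·(1 - 35) - 15 ≡ 60. → (35, 60)
4P: (35, 60) + (41, 38). λ = (38 - 60)/(41 - 35) ≡ 39/6 mod 61. 6⁻¹ ≡ 51 (mod 61), so λ ≡ 37.
  x = λ² - 35 - 41 = 1369 - 76 ≡ 12; y = λ·(35 - 12) - 60 ≡ 59. → (12, 59)
5P: (12, 59) + (41, 38). λ = (38 - 59)/(41 - 12) ≡ 40/29 mod 61. 29⁻¹ ≡ 40 (mod 61), so λ ≡ 14.
  x = λ² - 12 - 41 = 196 - 53 ≡ 21; y = λ·(12 - 21) - 59 ≡ 59. → (21, 59)
6P: (21, 59) + (41, 38). λ = (38 - 59)/(41 - 21) ≡ 40/20 mod 61. 20⁻¹ ≡ 58 (mod 61), so λ ≡ 2.
  x = λ² - 21 - 41 = 4 - 62 ≡ 3; y = λ·(21 - 3) - 59 ≡ 38. → (3, 38)
7P: (3, 38) + (41, 38). λ = (38 - 38)/(41 - 3) ≡ 0/38 mod 61. 38⁻¹ ≡ 53 (mod 61), so λ ≡ 0.
  x = λ² - 3 - 41 = 0 - 44 ≡ 17; y = λ·(3 - 17) - 38 ≡ 23. → (17, 23)
8P: (17, 23) + (41, 38). λ = (38 - 23)/(41 - 17) ≡ 15/24 mod 61. 24⁻¹ ≡ 28 (mod 61), so λ ≡ 54.
  x = λ² - 17 - 41 = 2916 - 58 ≡ 52; y = λ·(17 - 52) - 23 ≡ 39. → (52, 39)
9P: (52, 39) + (41, 38). λ = (38 - 39)/(41 - 52) ≡ 60/50 mod 61. 50⁻¹ ≡ 11 (mod 61), so λ ≡ 50.
  x = λ² - 52 - 41 = 2500 - 93 ≡ 28; y = λ·(52 - 28) - 39 ≡ 2. → (28, 2)

(28, 2)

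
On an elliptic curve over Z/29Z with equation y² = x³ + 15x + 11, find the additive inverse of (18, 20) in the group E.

(18, 9)

-(18, 20) = (18, -20 mod 29) = (18, 9).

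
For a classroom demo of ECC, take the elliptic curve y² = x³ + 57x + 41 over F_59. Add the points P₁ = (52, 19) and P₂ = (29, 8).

(6, 3)

(52, 19) + (29, 8). λ = (8 - 19)/(29 - 52) ≡ 48/36 mod 59. 36⁻¹ ≡ 41 (mod 59), so λ ≡ 21.
  x = λ² - 52 - 29 = 441 - 81 ≡ 6; y = λ·(52 - 6) - 19 ≡ 3. → (6, 3)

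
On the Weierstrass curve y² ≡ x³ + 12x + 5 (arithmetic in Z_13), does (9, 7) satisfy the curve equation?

yes

y² = 7² ≡ 10; x³ + 12x + 5 = 842 ≡ 10 (mod 13). 10 = 10.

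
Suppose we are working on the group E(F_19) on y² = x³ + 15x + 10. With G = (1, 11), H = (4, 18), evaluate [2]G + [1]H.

First 2G:
Repeated addition: build up to 2G.
2G: tangent at (1, 11): λ = (3·1² + 15)/(2·11) ≡ 18/3. 3⁻¹ ≡ 13 (mod 19) since 3·13 = 39 ≡ 1, so λ ≡ 18·13 ≡ 6.
  x = λ² - 1 - 1 = 36 - 2 ≡ 15; y = λ·(1 - 15) - 11 ≡ 0. → (15, 0)
2G = (15, 0).
Finally 2G + H:
(15, 0) + (4, 18). λ = (18 - 0)/(4 - 15) ≡ 18/8 mod 19. 8⁻¹ ≡ 12 (mod 19), so λ ≡ 7.
  x = λ² - 15 - 4 = 49 - 19 ≡ 11; y = λ·(15 - 11) - 0 ≡ 9. → (11, 9)

(11, 9)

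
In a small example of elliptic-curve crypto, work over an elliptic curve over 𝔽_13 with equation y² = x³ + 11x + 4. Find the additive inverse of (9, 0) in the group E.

(9, 0)

-(9, 0) = (9, -0 mod 13) = (9, 0).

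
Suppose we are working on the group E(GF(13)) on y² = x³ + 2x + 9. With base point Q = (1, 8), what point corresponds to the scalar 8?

Double-and-add on 8 = (1000)₂. Start with Q = (1, 8) for the leading 1-bit.
double: tangent at (1, 8): λ = (3·1² + 2)/(2·8) ≡ 5/3. 3⁻¹ ≡ 9 (mod 13) since 3·9 = 27 ≡ 1, so λ ≡ 5·9 ≡ 6.
  x = λ² - 1 - 1 = 36 - 2 ≡ 8; y = λ·(1 - 8) - 8 ≡ 2. → (8, 2)
double: tangent at (8, 2): λ = (3·8² + 2)/(2·2) ≡ 12/4. 4⁻¹ ≡ 10 (mod 13), so λ ≡ 12·10 ≡ 3.
  x = λ² - 8 - 8 = 9 - 16 ≡ 6; y = λ·(8 - 6) - 2 ≡ 4. → (6, 4)
double: tangent at (6, 4): λ = (3·6² + 2)/(2·4) ≡ 6/8. 8⁻¹ ≡ 5 (mod 13), so λ ≡ 6·5 ≡ 4.
  x = λ² - 6 - 6 = 16 - 12 ≡ 4; y = λ·(6 - 4) - 4 ≡ 4. → (4, 4)

(4, 4)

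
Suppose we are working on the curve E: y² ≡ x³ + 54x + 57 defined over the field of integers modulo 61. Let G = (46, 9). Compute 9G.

Repeated addition: build up to 9G.
2G: tangent at (46, 9): λ = (3·46² + 54)/(2·9) ≡ 58/18. 18⁻¹ ≡ 17 (mod 61), so λ ≡ 58·17 ≡ 10.
  x = λ² - 46 - 46 = 100 - 92 ≡ 8; y = λ·(46 - 8) - 9 ≡ 5. → (8, 5)
3G: (8, 5) + (46, 9). λ = (9 - 5)/(46 - 8) ≡ 4/38 mod 61. 38⁻¹ ≡ 53 (mod 61), so λ ≡ 29.
  x = λ² - 8 - 46 = 841 - 54 ≡ 55; y = λ·(8 - 55) - 5 ≡ 35. → (55, 35)
4G: (55, 35) + (46, 9). λ = (9 - 35)/(46 - 55) ≡ 35/52 mod 61. 52⁻¹ ≡ 27 (mod 61) since 52·27 = 1404 ≡ 1, so λ ≡ 30.
  x = λ² - 55 - 46 = 900 - 101 ≡ 6; y = λ·(55 - 6) - 35 ≡ 32. → (6, 32)
5G: (6, 32) + (46, 9). λ = (9 - 32)/(46 - 6) ≡ 38/40 mod 61. 40⁻¹ ≡ 29 (mod 61), so λ ≡ 4.
  x = λ² - 6 - 46 = 16 - 52 ≡ 25; y = λ·(6 - 25) - 32 ≡ 14. → (25, 14)
6G: (25, 14) + (46, 9). λ = (9 - 14)/(46 - 25) ≡ 56/21 mod 61. 21⁻¹ ≡ 32 (mod 61) since 21·32 = 672 ≡ 1, so λ ≡ 23.
  x = λ² - 25 - 46 = 529 - 71 ≡ 31; y = λ·(25 - 31) - 14 ≡ 31. → (31, 31)
7G: (31, 31) + (46, 9). λ = (9 - 31)/(46 - 31) ≡ 39/15 mod 61. 15⁻¹ ≡ 57 (mod 61) since 15·57 = 855 ≡ 1, so λ ≡ 27.
  x = λ² - 31 - 46 = 729 - 77 ≡ 42; y = λ·(31 - 42) - 31 ≡ 38. → (42, 38)
8G: (42, 38) + (46, 9). λ = (9 - 38)/(46 - 42) ≡ 32/4 mod 61. 4⁻¹ ≡ 46 (mod 61), so λ ≡ 8.
  x = λ² - 42 - 46 = 64 - 88 ≡ 37; y = λ·(42 - 37) - 38 ≡ 2. → (37, 2)
9G: (37, 2) + (46, 9). λ = (9 - 2)/(46 - 37) ≡ 7/9 mod 61. 9⁻¹ ≡ 34 (mod 61) since 9·34 = 306 ≡ 1, so λ ≡ 55.
  x = λ² - 37 - 46 = 3025 - 83 ≡ 14; y = λ·(37 - 14) - 2 ≡ 43. → (14, 43)

(14, 43)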